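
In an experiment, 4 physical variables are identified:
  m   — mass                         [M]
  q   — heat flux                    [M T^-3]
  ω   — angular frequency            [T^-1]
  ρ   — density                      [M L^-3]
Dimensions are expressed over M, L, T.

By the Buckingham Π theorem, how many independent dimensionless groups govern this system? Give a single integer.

Dimensional matrix (M×L×T by m×q×ω×ρ):
  M: [ 1  1  0  1]
  L: [ 0  0  0 -3]
  T: [ 0 -3 -1  0]
Echelon form has 3 nonzero rows (pivots: m,q,ρ)
n=4, r=3 ⇒ 1 dimensionless group

1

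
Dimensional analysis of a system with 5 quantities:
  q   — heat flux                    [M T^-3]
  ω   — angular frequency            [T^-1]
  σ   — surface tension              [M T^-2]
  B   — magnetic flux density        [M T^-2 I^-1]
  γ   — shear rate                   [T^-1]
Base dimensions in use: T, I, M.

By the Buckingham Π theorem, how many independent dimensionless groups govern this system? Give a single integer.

2

Dimensional matrix (T×I×M by q×ω×σ×B×γ):
  T: [-3 -1 -2 -2 -1]
  I: [ 0  0  0 -1  0]
  M: [ 1  0  1  1  0]
Echelon form has 3 nonzero rows (pivots: q,ω,B)
5 vars − rank 3 = 2 Π groups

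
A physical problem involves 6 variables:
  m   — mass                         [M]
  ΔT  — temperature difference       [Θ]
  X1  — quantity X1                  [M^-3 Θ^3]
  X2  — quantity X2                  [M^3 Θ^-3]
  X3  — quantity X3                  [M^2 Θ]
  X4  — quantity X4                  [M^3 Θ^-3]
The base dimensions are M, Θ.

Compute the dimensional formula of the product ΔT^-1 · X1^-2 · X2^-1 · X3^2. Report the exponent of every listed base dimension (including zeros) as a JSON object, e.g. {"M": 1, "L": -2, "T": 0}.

Write exponents as rows M,Θ / cols m,ΔT,X1,X2,X3,X4:
  M: [ 1  0 -3  3  2  3]
  Θ: [ 0  1  3 -3  1 -3]
  [M]: (-1)·0+(-2)·-3+(-1)·3+(2)·2 = 7
  [Θ]: (-1)·1+(-2)·3+(-1)·-3+(2)·1 = -2
⇒ M^7 Θ^-2

{"M": 7, "Θ": -2}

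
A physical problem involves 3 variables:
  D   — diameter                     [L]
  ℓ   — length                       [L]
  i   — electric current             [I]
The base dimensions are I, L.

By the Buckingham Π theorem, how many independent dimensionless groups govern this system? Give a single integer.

1

Exponent matrix [I,L] × [D,ℓ,i]:
  I: [ 0  0  1]
  L: [ 1  1  0]
RREF → pivots at {D,i} ⇒ r = 2
n=3, r=2 ⇒ 1 dimensionless group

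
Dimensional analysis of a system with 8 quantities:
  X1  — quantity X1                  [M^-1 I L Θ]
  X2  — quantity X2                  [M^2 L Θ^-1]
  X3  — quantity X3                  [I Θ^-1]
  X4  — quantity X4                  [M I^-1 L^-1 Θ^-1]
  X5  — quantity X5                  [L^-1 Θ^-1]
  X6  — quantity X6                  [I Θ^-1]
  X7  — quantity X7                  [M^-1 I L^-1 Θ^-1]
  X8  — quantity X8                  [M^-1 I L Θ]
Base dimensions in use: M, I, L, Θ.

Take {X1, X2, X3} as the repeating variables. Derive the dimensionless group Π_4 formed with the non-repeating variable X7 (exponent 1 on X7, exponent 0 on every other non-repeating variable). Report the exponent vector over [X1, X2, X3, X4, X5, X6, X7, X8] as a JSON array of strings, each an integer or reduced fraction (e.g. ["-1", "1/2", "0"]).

Write exponents as rows M,I,L,Θ / cols X1,X2,X3,X4,X5,X6,X7,X8:
  M: [-1  2  0  1  0  0 -1 -1]
  I: [ 1  0  1 -1  0  1  1  1]
  L: [ 1  1  0 -1 -1  0 -1  1]
  Θ: [ 1 -1 -1 -1 -1 -1 -1  1]
RREF → pivots at {X1,X2,X3} ⇒ r = 3
Repeat: X1,X2,X3; free: X4,X5,X6,X7,X8
RREF:
  r0: [   1    0    0   -1 -2/3    0 -1/3    1]
  r1: [   0    1    0    0 -1/3    0 -2/3    0]
  r2: [   0    0    1    0  2/3    1  4/3    0]
  r3: [   0    0    0    0    0    0    0    0]
Fix exponent of X7 at 1, X4 at 0, X5 at 0, X6 at 0, X8 at 0; solve each RREF row for its pivot's exponent:
  r0: exp(X1) + (-1/3)·1 = 0 ⇒ exp(X1) = 1/3
  r1: exp(X2) + (-2/3)·1 = 0 ⇒ exp(X2) = 2/3
  r2: exp(X3) + (4/3)·1 = 0 ⇒ exp(X3) = -4/3
Π_4 = X1^(1/3) · X2^(2/3) · X3^(-4/3) · X7

["1/3", "2/3", "-4/3", "0", "0", "0", "1", "0"]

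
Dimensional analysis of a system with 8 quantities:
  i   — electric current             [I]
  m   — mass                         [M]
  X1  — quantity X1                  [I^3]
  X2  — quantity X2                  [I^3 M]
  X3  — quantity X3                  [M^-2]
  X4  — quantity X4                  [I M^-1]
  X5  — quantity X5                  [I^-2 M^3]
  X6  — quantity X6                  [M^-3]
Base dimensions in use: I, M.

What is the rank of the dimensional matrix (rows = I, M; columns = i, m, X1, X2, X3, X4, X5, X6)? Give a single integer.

2

Exponent matrix [I,M] × [i,m,X1,X2,X3,X4,X5,X6]:
  I: [ 1  0  3  3  0  1 -2  0]
  M: [ 0  1  0  1 -2 -1  3 -3]
Echelon form has 2 nonzero rows (pivots: i,m)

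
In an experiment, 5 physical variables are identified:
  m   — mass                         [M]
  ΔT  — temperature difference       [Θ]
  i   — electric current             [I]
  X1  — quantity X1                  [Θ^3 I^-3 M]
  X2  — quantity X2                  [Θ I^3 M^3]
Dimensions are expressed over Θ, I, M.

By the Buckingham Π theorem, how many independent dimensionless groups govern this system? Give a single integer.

2

Dimensional matrix (Θ×I×M by m×ΔT×i×X1×X2):
  Θ: [ 0  1  0  3  1]
  I: [ 0  0  1 -3  3]
  M: [ 1  0  0  1  3]
RREF → pivots at {m,ΔT,i} ⇒ r = 3
n=5, r=3 ⇒ 2 dimensionless groups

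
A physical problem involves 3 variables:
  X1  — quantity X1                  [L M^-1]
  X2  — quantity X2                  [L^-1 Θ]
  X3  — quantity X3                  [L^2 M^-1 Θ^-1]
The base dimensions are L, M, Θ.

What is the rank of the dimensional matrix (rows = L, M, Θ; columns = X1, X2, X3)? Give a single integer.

2

Exponent matrix [L,M,Θ] × [X1,X2,X3]:
  L: [ 1 -1  2]
  M: [-1  0 -1]
  Θ: [ 0  1 -1]
Echelon form has 2 nonzero rows (pivots: X1,X2)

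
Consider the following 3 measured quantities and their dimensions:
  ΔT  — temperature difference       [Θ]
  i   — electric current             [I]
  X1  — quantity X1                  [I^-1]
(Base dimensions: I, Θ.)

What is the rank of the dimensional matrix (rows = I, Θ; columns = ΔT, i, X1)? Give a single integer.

2

Dimensional matrix (I×Θ by ΔT×i×X1):
  I: [ 0  1 -1]
  Θ: [ 1  0  0]
RREF → pivots at {ΔT,i} ⇒ r = 2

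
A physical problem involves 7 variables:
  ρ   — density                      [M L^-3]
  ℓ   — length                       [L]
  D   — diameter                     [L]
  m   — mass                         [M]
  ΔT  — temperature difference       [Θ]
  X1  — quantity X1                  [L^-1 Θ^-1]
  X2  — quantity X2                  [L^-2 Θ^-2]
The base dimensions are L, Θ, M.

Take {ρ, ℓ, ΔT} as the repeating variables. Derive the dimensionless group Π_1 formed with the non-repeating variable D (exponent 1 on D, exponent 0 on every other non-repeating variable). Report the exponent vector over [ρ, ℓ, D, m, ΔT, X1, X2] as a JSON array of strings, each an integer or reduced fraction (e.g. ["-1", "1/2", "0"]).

["0", "-1", "1", "0", "0", "0", "0"]

Exponent matrix [L,Θ,M] × [ρ,ℓ,D,m,ΔT,X1,X2]:
  L: [-3  1  1  0  0 -1 -2]
  Θ: [ 0  0  0  0  1 -1 -2]
  M: [ 1  0  0  1  0  0  0]
RREF → pivots at {ρ,ℓ,ΔT} ⇒ r = 3
Repeat: ρ,ℓ,ΔT; free: D,m,X1,X2
RREF:
  r0: [   1    0    0    1    0    0    0]
  r1: [   0    1    1    3    0   -1   -2]
  r2: [   0    0    0    0    1   -1   -2]
Fix exponent of D at 1, m at 0, X1 at 0, X2 at 0; solve each RREF row for its pivot's exponent:
  r0: exp(ρ) + (0)·1 = 0 ⇒ exp(ρ) = 0
  r1: exp(ℓ) + (1)·1 = 0 ⇒ exp(ℓ) = -1
  r2: exp(ΔT) + (0)·1 = 0 ⇒ exp(ΔT) = 0
Π_1 = ℓ^-1 · D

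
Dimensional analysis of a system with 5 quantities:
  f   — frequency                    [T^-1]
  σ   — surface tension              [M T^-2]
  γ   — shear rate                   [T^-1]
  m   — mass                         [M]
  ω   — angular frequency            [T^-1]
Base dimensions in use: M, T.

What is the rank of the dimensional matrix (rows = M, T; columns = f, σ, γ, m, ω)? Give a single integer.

Exponent matrix [M,T] × [f,σ,γ,m,ω]:
  M: [ 0  1  0  1  0]
  T: [-1 -2 -1  0 -1]
Row reduction gives pivot columns f,σ; rank = 2

2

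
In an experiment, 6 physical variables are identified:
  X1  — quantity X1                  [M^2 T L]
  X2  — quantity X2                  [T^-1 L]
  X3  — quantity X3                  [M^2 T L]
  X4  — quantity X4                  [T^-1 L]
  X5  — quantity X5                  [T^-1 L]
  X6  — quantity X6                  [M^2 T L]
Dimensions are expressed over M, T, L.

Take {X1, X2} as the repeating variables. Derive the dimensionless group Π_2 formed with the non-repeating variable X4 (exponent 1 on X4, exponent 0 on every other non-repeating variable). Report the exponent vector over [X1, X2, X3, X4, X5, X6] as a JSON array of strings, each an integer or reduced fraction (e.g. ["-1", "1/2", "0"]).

["0", "-1", "0", "1", "0", "0"]

Exponent matrix [M,T,L] × [X1,X2,X3,X4,X5,X6]:
  M: [ 2  0  2  0  0  2]
  T: [ 1 -1  1 -1 -1  1]
  L: [ 1  1  1  1  1  1]
Echelon form has 2 nonzero rows (pivots: X1,X2)
Repeat: X1,X2; free: X3,X4,X5,X6
RREF:
  r0: [   1    0    1    0    0    1]
  r1: [   0    1    0    1    1    0]
  r2: [   0    0    0    0    0    0]
Fix exponent of X4 at 1, X3 at 0, X5 at 0, X6 at 0; solve each RREF row for its pivot's exponent:
  r0: exp(X1) + (0)·1 = 0 ⇒ exp(X1) = 0
  r1: exp(X2) + (1)·1 = 0 ⇒ exp(X2) = -1
Π_2 = X2^-1 · X4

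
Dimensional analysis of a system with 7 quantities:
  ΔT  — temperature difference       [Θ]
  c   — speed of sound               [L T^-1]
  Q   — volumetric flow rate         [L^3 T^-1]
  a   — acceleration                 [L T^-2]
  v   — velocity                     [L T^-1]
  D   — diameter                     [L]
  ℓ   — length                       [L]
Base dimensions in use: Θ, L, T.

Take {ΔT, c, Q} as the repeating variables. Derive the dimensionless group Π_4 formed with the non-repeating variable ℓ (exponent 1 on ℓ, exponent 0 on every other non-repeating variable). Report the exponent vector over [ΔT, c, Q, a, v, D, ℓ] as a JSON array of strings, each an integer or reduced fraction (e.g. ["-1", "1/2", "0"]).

Dimensional matrix (Θ×L×T by ΔT×c×Q×a×v×D×ℓ):
  Θ: [ 1  0  0  0  0  0  0]
  L: [ 0  1  3  1  1  1  1]
  T: [ 0 -1 -1 -2 -1  0  0]
RREF → pivots at {ΔT,c,Q} ⇒ r = 3
Repeat: ΔT,c,Q; free: a,v,D,ℓ
RREF:
  r0: [   1    0    0    0    0    0    0]
  r1: [   0    1    0  5/2    1 -1/2 -1/2]
  r2: [   0    0    1 -1/2    0  1/2  1/2]
Fix exponent of ℓ at 1, a at 0, v at 0, D at 0; solve each RREF row for its pivot's exponent:
  r0: exp(ΔT) + (0)·1 = 0 ⇒ exp(ΔT) = 0
  r1: exp(c) + (-1/2)·1 = 0 ⇒ exp(c) = 1/2
  r2: exp(Q) + (1/2)·1 = 0 ⇒ exp(Q) = -1/2
Π_4 = c^(1/2) · Q^(-1/2) · ℓ

["0", "1/2", "-1/2", "0", "0", "0", "1"]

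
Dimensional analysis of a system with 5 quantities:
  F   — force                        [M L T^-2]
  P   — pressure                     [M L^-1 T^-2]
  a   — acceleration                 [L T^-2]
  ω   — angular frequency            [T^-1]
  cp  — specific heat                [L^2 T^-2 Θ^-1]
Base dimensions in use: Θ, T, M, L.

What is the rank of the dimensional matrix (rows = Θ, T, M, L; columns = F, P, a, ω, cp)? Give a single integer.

Write exponents as rows Θ,T,M,L / cols F,P,a,ω,cp:
  Θ: [ 0  0  0  0 -1]
  T: [-2 -2 -2 -1 -2]
  M: [ 1  1  0  0  0]
  L: [ 1 -1  1  0  2]
Row reduction gives pivot columns F,P,a,cp; rank = 4

4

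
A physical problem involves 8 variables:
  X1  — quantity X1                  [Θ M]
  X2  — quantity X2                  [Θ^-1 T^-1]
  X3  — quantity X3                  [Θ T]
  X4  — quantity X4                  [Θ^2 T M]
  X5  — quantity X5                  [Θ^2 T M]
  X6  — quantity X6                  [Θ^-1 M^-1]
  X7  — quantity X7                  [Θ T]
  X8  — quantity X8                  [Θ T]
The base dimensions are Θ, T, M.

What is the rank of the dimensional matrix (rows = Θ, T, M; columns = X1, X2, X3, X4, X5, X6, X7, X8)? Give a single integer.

2

Dimensional matrix (Θ×T×M by X1×X2×X3×X4×X5×X6×X7×X8):
  Θ: [ 1 -1  1  2  2 -1  1  1]
  T: [ 0 -1  1  1  1  0  1  1]
  M: [ 1  0  0  1  1 -1  0  0]
Echelon form has 2 nonzero rows (pivots: X1,X2)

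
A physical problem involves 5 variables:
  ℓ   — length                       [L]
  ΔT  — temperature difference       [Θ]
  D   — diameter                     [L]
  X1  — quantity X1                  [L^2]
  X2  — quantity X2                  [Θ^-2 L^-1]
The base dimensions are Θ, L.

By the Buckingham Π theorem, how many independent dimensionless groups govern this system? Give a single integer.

Write exponents as rows Θ,L / cols ℓ,ΔT,D,X1,X2:
  Θ: [ 0  1  0  0 -2]
  L: [ 1  0  1  2 -1]
RREF → pivots at {ℓ,ΔT} ⇒ r = 2
Π count = n − r = 5 − 2 = 3

3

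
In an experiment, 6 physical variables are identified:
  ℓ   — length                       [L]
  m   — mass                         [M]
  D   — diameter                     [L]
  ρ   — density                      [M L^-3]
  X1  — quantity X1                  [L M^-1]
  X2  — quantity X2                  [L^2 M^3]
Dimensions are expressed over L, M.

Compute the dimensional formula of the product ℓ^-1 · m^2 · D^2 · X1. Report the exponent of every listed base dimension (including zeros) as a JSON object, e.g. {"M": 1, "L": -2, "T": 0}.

Write exponents as rows L,M / cols ℓ,m,D,ρ,X1,X2:
  L: [ 1  0  1 -3  1  2]
  M: [ 0  1  0  1 -1  3]
  [L]: (-1)·1+(2)·0+(2)·1+(1)·1 = 2
  [M]: (-1)·0+(2)·1+(2)·0+(1)·-1 = 1
⇒ L^2 M

{"L": 2, "M": 1}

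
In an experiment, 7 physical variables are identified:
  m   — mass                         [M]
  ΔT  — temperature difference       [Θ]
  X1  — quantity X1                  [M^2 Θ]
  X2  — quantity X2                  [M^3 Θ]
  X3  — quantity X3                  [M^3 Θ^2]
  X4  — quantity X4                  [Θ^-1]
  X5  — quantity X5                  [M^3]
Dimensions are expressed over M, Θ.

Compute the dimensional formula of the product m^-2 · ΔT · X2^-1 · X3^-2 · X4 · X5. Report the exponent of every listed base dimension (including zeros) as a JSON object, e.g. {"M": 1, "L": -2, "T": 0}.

{"M": -8, "Θ": -5}

Dimensional matrix (M×Θ by m×ΔT×X1×X2×X3×X4×X5):
  M: [ 1  0  2  3  3  0  3]
  Θ: [ 0  1  1  1  2 -1  0]
  [M]: (-2)·1+(1)·0+(-1)·3+(-2)·3+(1)·0+(1)·3 = -8
  [Θ]: (-2)·0+(1)·1+(-1)·1+(-2)·2+(1)·-1+(1)·0 = -5
⇒ M^-8 Θ^-5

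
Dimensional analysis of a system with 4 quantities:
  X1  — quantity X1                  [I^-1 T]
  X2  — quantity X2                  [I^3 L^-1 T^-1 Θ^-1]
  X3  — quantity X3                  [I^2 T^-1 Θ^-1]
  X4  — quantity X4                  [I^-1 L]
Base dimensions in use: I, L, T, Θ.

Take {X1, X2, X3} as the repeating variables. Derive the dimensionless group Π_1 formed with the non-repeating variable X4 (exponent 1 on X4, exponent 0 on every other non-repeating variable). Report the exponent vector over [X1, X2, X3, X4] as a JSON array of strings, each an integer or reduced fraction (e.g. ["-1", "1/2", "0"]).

Write exponents as rows I,L,T,Θ / cols X1,X2,X3,X4:
  I: [-1  3  2 -1]
  L: [ 0 -1  0  1]
  T: [ 1 -1 -1  0]
  Θ: [ 0 -1 -1  0]
RREF → pivots at {X1,X2,X3} ⇒ r = 3
Pivot set = {X1,X2,X3}, free = {X4}
RREF:
  r0: [   1    0    0    0]
  r1: [   0    1    0   -1]
  r2: [   0    0    1    1]
  r3: [   0    0    0    0]
Fix exponent of X4 at 1; solve each RREF row for its pivot's exponent:
  r0: exp(X1) + (0)·1 = 0 ⇒ exp(X1) = 0
  r1: exp(X2) + (-1)·1 = 0 ⇒ exp(X2) = 1
  r2: exp(X3) + (1)·1 = 0 ⇒ exp(X3) = -1
Π_1 = X2 · X3^-1 · X4

["0", "1", "-1", "1"]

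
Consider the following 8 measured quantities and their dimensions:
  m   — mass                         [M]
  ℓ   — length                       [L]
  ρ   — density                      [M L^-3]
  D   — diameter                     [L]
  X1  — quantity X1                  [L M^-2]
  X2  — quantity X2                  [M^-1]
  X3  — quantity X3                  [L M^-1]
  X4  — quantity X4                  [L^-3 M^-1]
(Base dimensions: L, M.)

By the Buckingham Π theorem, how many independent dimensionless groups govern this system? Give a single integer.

Exponent matrix [L,M] × [m,ℓ,ρ,D,X1,X2,X3,X4]:
  L: [ 0  1 -3  1  1  0  1 -3]
  M: [ 1  0  1  0 -2 -1 -1 -1]
RREF → pivots at {m,ℓ} ⇒ r = 2
Π count = n − r = 8 − 2 = 6

6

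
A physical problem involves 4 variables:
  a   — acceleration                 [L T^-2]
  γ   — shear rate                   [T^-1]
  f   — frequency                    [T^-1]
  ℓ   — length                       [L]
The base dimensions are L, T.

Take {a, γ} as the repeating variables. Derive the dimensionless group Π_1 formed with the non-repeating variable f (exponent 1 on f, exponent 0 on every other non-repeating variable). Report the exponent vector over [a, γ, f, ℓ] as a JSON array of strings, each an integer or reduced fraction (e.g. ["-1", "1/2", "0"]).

["0", "-1", "1", "0"]

Dimensional matrix (L×T by a×γ×f×ℓ):
  L: [ 1  0  0  1]
  T: [-2 -1 -1  0]
Row reduction gives pivot columns a,γ; rank = 2
Pivot set = {a,γ}, free = {f,ℓ}
RREF:
  r0: [   1    0    0    1]
  r1: [   0    1    1   -2]
Fix exponent of f at 1, ℓ at 0; solve each RREF row for its pivot's exponent:
  r0: exp(a) + (0)·1 = 0 ⇒ exp(a) = 0
  r1: exp(γ) + (1)·1 = 0 ⇒ exp(γ) = -1
Π_1 = γ^-1 · f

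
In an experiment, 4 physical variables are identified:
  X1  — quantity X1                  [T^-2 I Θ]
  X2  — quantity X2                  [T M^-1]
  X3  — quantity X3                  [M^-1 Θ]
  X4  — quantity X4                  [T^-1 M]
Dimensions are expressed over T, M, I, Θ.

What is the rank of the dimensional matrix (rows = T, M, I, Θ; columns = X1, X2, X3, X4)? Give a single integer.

3

Write exponents as rows T,M,I,Θ / cols X1,X2,X3,X4:
  T: [-2  1  0 -1]
  M: [ 0 -1 -1  1]
  I: [ 1  0  0  0]
  Θ: [ 1  0  1  0]
Row reduction gives pivot columns X1,X2,X3; rank = 3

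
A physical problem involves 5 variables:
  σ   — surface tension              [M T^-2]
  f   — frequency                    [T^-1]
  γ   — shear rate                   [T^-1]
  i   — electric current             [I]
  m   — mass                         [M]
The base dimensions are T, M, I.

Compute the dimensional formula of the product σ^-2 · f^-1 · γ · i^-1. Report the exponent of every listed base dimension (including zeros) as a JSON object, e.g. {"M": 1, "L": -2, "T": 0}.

Exponent matrix [T,M,I] × [σ,f,γ,i,m]:
  T: [-2 -1 -1  0  0]
  M: [ 1  0  0  0  1]
  I: [ 0  0  0  1  0]
  [T]: (-2)·-2+(-1)·-1+(1)·-1+(-1)·0 = 4
  [M]: (-2)·1+(-1)·0+(1)·0+(-1)·0 = -2
  [I]: (-2)·0+(-1)·0+(1)·0+(-1)·1 = -1
⇒ T^4 M^-2 I^-1

{"T": 4, "M": -2, "I": -1}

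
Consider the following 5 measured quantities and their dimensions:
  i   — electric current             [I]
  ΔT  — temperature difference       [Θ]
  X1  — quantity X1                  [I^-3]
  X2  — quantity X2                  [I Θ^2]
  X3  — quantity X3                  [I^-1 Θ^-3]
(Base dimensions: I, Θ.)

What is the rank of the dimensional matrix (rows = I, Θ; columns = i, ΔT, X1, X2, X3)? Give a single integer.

Dimensional matrix (I×Θ by i×ΔT×X1×X2×X3):
  I: [ 1  0 -3  1 -1]
  Θ: [ 0  1  0  2 -3]
RREF → pivots at {i,ΔT} ⇒ r = 2

2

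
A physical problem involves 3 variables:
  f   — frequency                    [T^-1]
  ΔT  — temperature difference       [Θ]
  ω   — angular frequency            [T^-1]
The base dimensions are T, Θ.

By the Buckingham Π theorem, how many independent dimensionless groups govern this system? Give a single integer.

Dimensional matrix (T×Θ by f×ΔT×ω):
  T: [-1  0 -1]
  Θ: [ 0  1  0]
Row reduction gives pivot columns f,ΔT; rank = 2
Π count = n − r = 3 − 2 = 1

1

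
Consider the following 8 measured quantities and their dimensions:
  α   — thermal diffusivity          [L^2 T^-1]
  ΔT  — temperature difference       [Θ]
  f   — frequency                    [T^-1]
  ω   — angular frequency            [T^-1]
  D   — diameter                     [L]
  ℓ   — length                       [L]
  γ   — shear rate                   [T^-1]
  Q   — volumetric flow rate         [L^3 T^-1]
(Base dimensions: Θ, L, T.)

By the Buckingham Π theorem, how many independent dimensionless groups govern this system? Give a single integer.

Exponent matrix [Θ,L,T] × [α,ΔT,f,ω,D,ℓ,γ,Q]:
  Θ: [ 0  1  0  0  0  0  0  0]
  L: [ 2  0  0  0  1  1  0  3]
  T: [-1  0 -1 -1  0  0 -1 -1]
Echelon form has 3 nonzero rows (pivots: α,ΔT,f)
Π count = n − r = 8 − 3 = 5

5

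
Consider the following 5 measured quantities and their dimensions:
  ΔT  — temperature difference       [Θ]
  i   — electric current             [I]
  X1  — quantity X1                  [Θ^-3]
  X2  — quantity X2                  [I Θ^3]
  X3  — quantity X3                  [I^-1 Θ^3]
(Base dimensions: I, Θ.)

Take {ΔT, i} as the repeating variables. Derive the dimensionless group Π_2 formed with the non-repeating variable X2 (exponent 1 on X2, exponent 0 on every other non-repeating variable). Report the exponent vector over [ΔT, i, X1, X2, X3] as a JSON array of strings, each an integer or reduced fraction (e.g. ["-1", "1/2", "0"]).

Write exponents as rows I,Θ / cols ΔT,i,X1,X2,X3:
  I: [ 0  1  0  1 -1]
  Θ: [ 1  0 -3  3  3]
RREF → pivots at {ΔT,i} ⇒ r = 2
Repeat: ΔT,i; free: X1,X2,X3
RREF:
  r0: [   1    0   -3    3    3]
  r1: [   0    1    0    1   -1]
Fix exponent of X2 at 1, X1 at 0, X3 at 0; solve each RREF row for its pivot's exponent:
  r0: exp(ΔT) + (3)·1 = 0 ⇒ exp(ΔT) = -3
  r1: exp(i) + (1)·1 = 0 ⇒ exp(i) = -1
Π_2 = ΔT^-3 · i^-1 · X2

["-3", "-1", "0", "1", "0"]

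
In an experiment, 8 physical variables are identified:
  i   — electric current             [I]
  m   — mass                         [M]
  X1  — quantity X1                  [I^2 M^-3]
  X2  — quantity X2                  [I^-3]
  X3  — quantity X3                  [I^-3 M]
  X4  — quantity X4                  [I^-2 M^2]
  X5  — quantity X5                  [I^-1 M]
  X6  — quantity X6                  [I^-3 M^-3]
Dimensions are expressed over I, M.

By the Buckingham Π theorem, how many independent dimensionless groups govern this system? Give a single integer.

Exponent matrix [I,M] × [i,m,X1,X2,X3,X4,X5,X6]:
  I: [ 1  0  2 -3 -3 -2 -1 -3]
  M: [ 0  1 -3  0  1  2  1 -3]
RREF → pivots at {i,m} ⇒ r = 2
Π count = n − r = 8 − 2 = 6

6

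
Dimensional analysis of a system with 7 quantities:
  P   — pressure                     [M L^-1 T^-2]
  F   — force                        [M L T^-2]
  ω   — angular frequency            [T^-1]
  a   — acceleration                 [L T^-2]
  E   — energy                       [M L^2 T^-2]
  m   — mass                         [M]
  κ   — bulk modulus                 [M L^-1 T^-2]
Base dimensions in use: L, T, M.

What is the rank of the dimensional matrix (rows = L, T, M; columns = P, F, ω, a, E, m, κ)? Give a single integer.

3

Write exponents as rows L,T,M / cols P,F,ω,a,E,m,κ:
  L: [-1  1  0  1  2  0 -1]
  T: [-2 -2 -1 -2 -2  0 -2]
  M: [ 1  1  0  0  1  1  1]
RREF → pivots at {P,F,ω} ⇒ r = 3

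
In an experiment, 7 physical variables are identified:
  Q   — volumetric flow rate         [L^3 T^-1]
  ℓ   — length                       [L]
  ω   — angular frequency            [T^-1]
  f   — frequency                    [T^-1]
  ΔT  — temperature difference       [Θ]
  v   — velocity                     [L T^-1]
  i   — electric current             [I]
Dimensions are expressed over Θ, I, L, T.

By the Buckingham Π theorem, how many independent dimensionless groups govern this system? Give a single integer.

3

Dimensional matrix (Θ×I×L×T by Q×ℓ×ω×f×ΔT×v×i):
  Θ: [ 0  0  0  0  1  0  0]
  I: [ 0  0  0  0  0  0  1]
  L: [ 3  1  0  0  0  1  0]
  T: [-1  0 -1 -1  0 -1  0]
Echelon form has 4 nonzero rows (pivots: Q,ℓ,ΔT,i)
n=7, r=4 ⇒ 3 dimensionless groups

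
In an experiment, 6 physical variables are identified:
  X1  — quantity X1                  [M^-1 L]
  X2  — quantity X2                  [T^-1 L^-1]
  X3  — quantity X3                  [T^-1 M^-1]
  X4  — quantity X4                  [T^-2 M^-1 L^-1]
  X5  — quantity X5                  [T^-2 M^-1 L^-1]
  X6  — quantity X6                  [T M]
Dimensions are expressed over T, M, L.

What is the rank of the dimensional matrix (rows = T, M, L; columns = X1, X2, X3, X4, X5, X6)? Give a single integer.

Exponent matrix [T,M,L] × [X1,X2,X3,X4,X5,X6]:
  T: [ 0 -1 -1 -2 -2  1]
  M: [-1  0 -1 -1 -1  1]
  L: [ 1 -1  0 -1 -1  0]
RREF → pivots at {X1,X2} ⇒ r = 2

2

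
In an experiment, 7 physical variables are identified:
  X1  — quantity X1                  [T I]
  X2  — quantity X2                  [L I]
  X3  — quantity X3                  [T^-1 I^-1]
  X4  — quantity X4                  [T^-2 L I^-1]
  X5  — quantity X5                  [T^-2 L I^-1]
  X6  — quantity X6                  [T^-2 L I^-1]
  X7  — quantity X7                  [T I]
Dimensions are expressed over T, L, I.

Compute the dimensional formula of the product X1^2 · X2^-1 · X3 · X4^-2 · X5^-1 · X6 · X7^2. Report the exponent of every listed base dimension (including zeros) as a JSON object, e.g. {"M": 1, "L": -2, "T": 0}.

{"T": 7, "L": -3, "I": 4}

Dimensional matrix (T×L×I by X1×X2×X3×X4×X5×X6×X7):
  T: [ 1  0 -1 -2 -2 -2  1]
  L: [ 0  1  0  1  1  1  0]
  I: [ 1  1 -1 -1 -1 -1  1]
  [T]: (2)·1+(-1)·0+(1)·-1+(-2)·-2+(-1)·-2+(1)·-2+(2)·1 = 7
  [L]: (2)·0+(-1)·1+(1)·0+(-2)·1+(-1)·1+(1)·1+(2)·0 = -3
  [I]: (2)·1+(-1)·1+(1)·-1+(-2)·-1+(-1)·-1+(1)·-1+(2)·1 = 4
⇒ T^7 L^-3 I^4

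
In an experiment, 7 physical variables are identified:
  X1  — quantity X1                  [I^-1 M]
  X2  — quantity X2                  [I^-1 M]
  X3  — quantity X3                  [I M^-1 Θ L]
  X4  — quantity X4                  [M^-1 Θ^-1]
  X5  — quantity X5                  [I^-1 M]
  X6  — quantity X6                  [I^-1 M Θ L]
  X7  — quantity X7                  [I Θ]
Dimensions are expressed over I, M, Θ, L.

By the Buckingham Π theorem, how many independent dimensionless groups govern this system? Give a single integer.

Dimensional matrix (I×M×Θ×L by X1×X2×X3×X4×X5×X6×X7):
  I: [-1 -1  1  0 -1 -1  1]
  M: [ 1  1 -1 -1  1  1  0]
  Θ: [ 0  0  1 -1  0  1  1]
  L: [ 0  0  1  0  0  1  0]
RREF → pivots at {X1,X3,X4} ⇒ r = 3
n=7, r=3 ⇒ 4 dimensionless groups

4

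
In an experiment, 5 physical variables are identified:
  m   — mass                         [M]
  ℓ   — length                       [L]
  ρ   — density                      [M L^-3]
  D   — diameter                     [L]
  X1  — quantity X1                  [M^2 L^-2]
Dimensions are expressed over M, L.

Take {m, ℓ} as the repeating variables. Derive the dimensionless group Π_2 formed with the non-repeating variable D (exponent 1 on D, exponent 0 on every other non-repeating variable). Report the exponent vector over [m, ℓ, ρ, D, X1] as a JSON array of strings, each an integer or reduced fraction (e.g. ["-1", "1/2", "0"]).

Dimensional matrix (M×L by m×ℓ×ρ×D×X1):
  M: [ 1  0  1  0  2]
  L: [ 0  1 -3  1 -2]
RREF → pivots at {m,ℓ} ⇒ r = 2
Pivot set = {m,ℓ}, free = {ρ,D,X1}
RREF:
  r0: [   1    0    1    0    2]
  r1: [   0    1   -3    1   -2]
Fix exponent of D at 1, ρ at 0, X1 at 0; solve each RREF row for its pivot's exponent:
  r0: exp(m) + (0)·1 = 0 ⇒ exp(m) = 0
  r1: exp(ℓ) + (1)·1 = 0 ⇒ exp(ℓ) = -1
Π_2 = ℓ^-1 · D

["0", "-1", "0", "1", "0"]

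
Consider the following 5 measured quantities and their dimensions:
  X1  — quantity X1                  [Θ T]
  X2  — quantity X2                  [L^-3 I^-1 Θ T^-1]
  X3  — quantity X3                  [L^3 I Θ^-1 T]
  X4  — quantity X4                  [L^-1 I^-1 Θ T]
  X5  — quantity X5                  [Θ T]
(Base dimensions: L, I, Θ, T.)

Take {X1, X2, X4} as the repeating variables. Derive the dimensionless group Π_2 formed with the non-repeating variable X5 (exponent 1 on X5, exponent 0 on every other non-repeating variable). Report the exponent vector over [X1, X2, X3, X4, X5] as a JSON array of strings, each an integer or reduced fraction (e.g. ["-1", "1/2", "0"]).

["-1", "0", "0", "0", "1"]

Exponent matrix [L,I,Θ,T] × [X1,X2,X3,X4,X5]:
  L: [ 0 -3  3 -1  0]
  I: [ 0 -1  1 -1  0]
  Θ: [ 1  1 -1  1  1]
  T: [ 1 -1  1  1  1]
RREF → pivots at {X1,X2,X4} ⇒ r = 3
Repeat: X1,X2,X4; free: X3,X5
RREF:
  r0: [   1    0    0    0    1]
  r1: [   0    1   -1    0    0]
  r2: [   0    0    0    1    0]
  r3: [   0    0    0    0    0]
Fix exponent of X5 at 1, X3 at 0; solve each RREF row for its pivot's exponent:
  r0: exp(X1) + (1)·1 = 0 ⇒ exp(X1) = -1
  r1: exp(X2) + (0)·1 = 0 ⇒ exp(X2) = 0
  r2: exp(X4) + (0)·1 = 0 ⇒ exp(X4) = 0
Π_2 = X1^-1 · X5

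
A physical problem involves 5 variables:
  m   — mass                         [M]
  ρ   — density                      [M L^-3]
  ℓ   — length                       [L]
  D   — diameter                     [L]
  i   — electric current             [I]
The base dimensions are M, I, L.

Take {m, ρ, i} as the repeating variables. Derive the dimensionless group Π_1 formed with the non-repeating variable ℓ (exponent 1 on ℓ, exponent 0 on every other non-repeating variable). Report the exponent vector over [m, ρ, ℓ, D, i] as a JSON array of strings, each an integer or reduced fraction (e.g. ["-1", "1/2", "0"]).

Exponent matrix [M,I,L] × [m,ρ,ℓ,D,i]:
  M: [ 1  1  0  0  0]
  I: [ 0  0  0  0  1]
  L: [ 0 -3  1  1  0]
Echelon form has 3 nonzero rows (pivots: m,ρ,i)
Pivot set = {m,ρ,i}, free = {ℓ,D}
RREF:
  r0: [   1    0  1/3  1/3    0]
  r1: [   0    1 -1/3 -1/3    0]
  r2: [   0    0    0    0    1]
Fix exponent of ℓ at 1, D at 0; solve each RREF row for its pivot's exponent:
  r0: exp(m) + (1/3)·1 = 0 ⇒ exp(m) = -1/3
  r1: exp(ρ) + (-1/3)·1 = 0 ⇒ exp(ρ) = 1/3
  r2: exp(i) + (0)·1 = 0 ⇒ exp(i) = 0
Π_1 = m^(-1/3) · ρ^(1/3) · ℓ

["-1/3", "1/3", "1", "0", "0"]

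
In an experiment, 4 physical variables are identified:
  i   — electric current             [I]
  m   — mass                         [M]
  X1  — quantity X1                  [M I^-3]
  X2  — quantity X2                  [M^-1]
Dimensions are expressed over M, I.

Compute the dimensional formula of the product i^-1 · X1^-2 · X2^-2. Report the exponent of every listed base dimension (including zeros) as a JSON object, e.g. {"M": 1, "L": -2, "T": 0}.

{"M": 0, "I": 5}

Write exponents as rows M,I / cols i,m,X1,X2:
  M: [ 0  1  1 -1]
  I: [ 1  0 -3  0]
  [M]: (-1)·0+(-2)·1+(-2)·-1 = 0
  [I]: (-1)·1+(-2)·-3+(-2)·0 = 5
⇒ I^5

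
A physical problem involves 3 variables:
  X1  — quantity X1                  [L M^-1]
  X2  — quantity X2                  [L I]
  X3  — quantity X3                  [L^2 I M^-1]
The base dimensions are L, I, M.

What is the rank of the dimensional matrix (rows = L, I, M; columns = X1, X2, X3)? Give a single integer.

Dimensional matrix (L×I×M by X1×X2×X3):
  L: [ 1  1  2]
  I: [ 0  1  1]
  M: [-1  0 -1]
Echelon form has 2 nonzero rows (pivots: X1,X2)

2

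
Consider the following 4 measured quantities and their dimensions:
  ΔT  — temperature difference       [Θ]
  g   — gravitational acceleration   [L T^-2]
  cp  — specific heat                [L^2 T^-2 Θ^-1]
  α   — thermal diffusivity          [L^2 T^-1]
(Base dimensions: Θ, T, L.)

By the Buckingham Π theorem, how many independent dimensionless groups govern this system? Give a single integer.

1

Exponent matrix [Θ,T,L] × [ΔT,g,cp,α]:
  Θ: [ 1  0 -1  0]
  T: [ 0 -2 -2 -1]
  L: [ 0  1  2  2]
Row reduction gives pivot columns ΔT,g,cp; rank = 3
Π count = n − r = 4 − 3 = 1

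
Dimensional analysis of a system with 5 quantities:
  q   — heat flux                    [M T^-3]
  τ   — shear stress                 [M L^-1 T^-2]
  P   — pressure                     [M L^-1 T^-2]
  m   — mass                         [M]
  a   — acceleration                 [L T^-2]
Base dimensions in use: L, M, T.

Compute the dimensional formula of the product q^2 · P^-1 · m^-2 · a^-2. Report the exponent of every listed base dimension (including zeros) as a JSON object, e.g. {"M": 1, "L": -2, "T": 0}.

{"L": -1, "M": -1, "T": 0}

Dimensional matrix (L×M×T by q×τ×P×m×a):
  L: [ 0 -1 -1  0  1]
  M: [ 1  1  1  1  0]
  T: [-3 -2 -2  0 -2]
  [L]: (2)·0+(-1)·-1+(-2)·0+(-2)·1 = -1
  [M]: (2)·1+(-1)·1+(-2)·1+(-2)·0 = -1
  [T]: (2)·-3+(-1)·-2+(-2)·0+(-2)·-2 = 0
⇒ L^-1 M^-1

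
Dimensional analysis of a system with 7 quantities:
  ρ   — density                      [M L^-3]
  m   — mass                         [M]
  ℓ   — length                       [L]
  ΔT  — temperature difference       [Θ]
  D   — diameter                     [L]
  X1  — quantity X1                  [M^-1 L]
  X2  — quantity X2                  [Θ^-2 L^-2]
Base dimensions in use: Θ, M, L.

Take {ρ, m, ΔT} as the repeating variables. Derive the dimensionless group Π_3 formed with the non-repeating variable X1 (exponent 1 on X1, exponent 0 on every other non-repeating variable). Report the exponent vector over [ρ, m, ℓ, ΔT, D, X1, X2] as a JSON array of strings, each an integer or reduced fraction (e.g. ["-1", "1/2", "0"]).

["1/3", "2/3", "0", "0", "0", "1", "0"]

Dimensional matrix (Θ×M×L by ρ×m×ℓ×ΔT×D×X1×X2):
  Θ: [ 0  0  0  1  0  0 -2]
  M: [ 1  1  0  0  0 -1  0]
  L: [-3  0  1  0  1  1 -2]
RREF → pivots at {ρ,m,ΔT} ⇒ r = 3
Repeat: ρ,m,ΔT; free: ℓ,D,X1,X2
RREF:
  r0: [   1    0 -1/3    0 -1/3 -1/3  2/3]
  r1: [   0    1  1/3    0  1/3 -2/3 -2/3]
  r2: [   0    0    0    1    0    0   -2]
Fix exponent of X1 at 1, ℓ at 0, D at 0, X2 at 0; solve each RREF row for its pivot's exponent:
  r0: exp(ρ) + (-1/3)·1 = 0 ⇒ exp(ρ) = 1/3
  r1: exp(m) + (-2/3)·1 = 0 ⇒ exp(m) = 2/3
  r2: exp(ΔT) + (0)·1 = 0 ⇒ exp(ΔT) = 0
Π_3 = ρ^(1/3) · m^(2/3) · X1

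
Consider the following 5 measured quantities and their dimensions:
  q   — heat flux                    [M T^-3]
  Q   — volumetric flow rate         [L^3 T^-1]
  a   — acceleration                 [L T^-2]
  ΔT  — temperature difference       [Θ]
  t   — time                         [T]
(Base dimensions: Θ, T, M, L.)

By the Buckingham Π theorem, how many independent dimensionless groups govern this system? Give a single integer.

Dimensional matrix (Θ×T×M×L by q×Q×a×ΔT×t):
  Θ: [ 0  0  0  1  0]
  T: [-3 -1 -2  0  1]
  M: [ 1  0  0  0  0]
  L: [ 0  3  1  0  0]
Row reduction gives pivot columns q,Q,a,ΔT; rank = 4
Π count = n − r = 5 − 4 = 1

1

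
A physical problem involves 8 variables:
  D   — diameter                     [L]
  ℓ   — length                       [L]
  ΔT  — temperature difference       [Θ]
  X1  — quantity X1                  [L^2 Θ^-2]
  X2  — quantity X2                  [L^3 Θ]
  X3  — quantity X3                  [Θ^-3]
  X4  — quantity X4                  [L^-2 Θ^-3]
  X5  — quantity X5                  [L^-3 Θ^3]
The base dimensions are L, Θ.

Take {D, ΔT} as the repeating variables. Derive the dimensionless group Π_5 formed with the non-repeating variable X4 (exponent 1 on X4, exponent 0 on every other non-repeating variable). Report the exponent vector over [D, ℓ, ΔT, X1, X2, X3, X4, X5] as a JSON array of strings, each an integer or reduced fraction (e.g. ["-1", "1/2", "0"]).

Dimensional matrix (L×Θ by D×ℓ×ΔT×X1×X2×X3×X4×X5):
  L: [ 1  1  0  2  3  0 -2 -3]
  Θ: [ 0  0  1 -2  1 -3 -3  3]
RREF → pivots at {D,ΔT} ⇒ r = 2
Repeat: D,ΔT; free: ℓ,X1,X2,X3,X4,X5
RREF:
  r0: [   1    1    0    2    3    0   -2   -3]
  r1: [   0    0    1   -2    1   -3   -3    3]
Fix exponent of X4 at 1, ℓ at 0, X1 at 0, X2 at 0, X3 at 0, X5 at 0; solve each RREF row for its pivot's exponent:
  r0: exp(D) + (-2)·1 = 0 ⇒ exp(D) = 2
  r1: exp(ΔT) + (-3)·1 = 0 ⇒ exp(ΔT) = 3
Π_5 = D^2 · ΔT^3 · X4

["2", "0", "3", "0", "0", "0", "1", "0"]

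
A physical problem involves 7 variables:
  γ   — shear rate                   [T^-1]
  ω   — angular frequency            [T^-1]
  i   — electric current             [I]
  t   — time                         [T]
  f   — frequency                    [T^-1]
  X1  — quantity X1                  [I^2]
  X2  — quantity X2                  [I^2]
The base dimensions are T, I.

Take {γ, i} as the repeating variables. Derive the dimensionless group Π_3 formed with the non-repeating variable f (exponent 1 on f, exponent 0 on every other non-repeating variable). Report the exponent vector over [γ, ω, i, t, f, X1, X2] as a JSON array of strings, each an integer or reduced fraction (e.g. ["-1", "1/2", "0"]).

Write exponents as rows T,I / cols γ,ω,i,t,f,X1,X2:
  T: [-1 -1  0  1 -1  0  0]
  I: [ 0  0  1  0  0  2  2]
Row reduction gives pivot columns γ,i; rank = 2
Repeat: γ,i; free: ω,t,f,X1,X2
RREF:
  r0: [   1    1    0   -1    1    0    0]
  r1: [   0    0    1    0    0    2    2]
Fix exponent of f at 1, ω at 0, t at 0, X1 at 0, X2 at 0; solve each RREF row for its pivot's exponent:
  r0: exp(γ) + (1)·1 = 0 ⇒ exp(γ) = -1
  r1: exp(i) + (0)·1 = 0 ⇒ exp(i) = 0
Π_3 = γ^-1 · f

["-1", "0", "0", "0", "1", "0", "0"]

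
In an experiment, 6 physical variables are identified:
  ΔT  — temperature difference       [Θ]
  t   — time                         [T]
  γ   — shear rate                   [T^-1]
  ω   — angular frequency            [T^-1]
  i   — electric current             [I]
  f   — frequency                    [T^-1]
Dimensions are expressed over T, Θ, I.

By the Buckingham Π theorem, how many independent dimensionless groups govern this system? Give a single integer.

Dimensional matrix (T×Θ×I by ΔT×t×γ×ω×i×f):
  T: [ 0  1 -1 -1  0 -1]
  Θ: [ 1  0  0  0  0  0]
  I: [ 0  0  0  0  1  0]
Row reduction gives pivot columns ΔT,t,i; rank = 3
n=6, r=3 ⇒ 3 dimensionless groups

3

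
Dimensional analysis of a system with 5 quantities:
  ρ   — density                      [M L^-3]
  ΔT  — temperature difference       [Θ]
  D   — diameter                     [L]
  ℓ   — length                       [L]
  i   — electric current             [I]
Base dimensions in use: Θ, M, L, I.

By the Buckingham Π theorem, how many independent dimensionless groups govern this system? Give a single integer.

Write exponents as rows Θ,M,L,I / cols ρ,ΔT,D,ℓ,i:
  Θ: [ 0  1  0  0  0]
  M: [ 1  0  0  0  0]
  L: [-3  0  1  1  0]
  I: [ 0  0  0  0  1]
Echelon form has 4 nonzero rows (pivots: ρ,ΔT,D,i)
5 vars − rank 4 = 1 Π group

1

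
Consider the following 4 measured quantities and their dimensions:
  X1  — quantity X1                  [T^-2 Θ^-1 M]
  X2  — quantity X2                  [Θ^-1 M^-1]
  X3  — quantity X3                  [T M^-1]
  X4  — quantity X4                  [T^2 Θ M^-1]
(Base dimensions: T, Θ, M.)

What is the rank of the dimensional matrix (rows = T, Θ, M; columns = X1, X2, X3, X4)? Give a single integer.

Dimensional matrix (T×Θ×M by X1×X2×X3×X4):
  T: [-2  0  1  2]
  Θ: [-1 -1  0  1]
  M: [ 1 -1 -1 -1]
RREF → pivots at {X1,X2} ⇒ r = 2

2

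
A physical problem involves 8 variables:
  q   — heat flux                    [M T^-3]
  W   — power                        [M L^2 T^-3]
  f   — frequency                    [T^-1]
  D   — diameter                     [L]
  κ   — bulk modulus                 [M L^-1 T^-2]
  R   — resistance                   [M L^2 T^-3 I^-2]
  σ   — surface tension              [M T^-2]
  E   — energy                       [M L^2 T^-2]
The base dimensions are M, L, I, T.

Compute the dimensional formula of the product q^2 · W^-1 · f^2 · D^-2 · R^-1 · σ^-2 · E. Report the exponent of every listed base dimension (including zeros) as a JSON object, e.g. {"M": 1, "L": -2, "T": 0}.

{"M": -1, "L": -4, "I": 2, "T": 0}

Exponent matrix [M,L,I,T] × [q,W,f,D,κ,R,σ,E]:
  M: [ 1  1  0  0  1  1  1  1]
  L: [ 0  2  0  1 -1  2  0  2]
  I: [ 0  0  0  0  0 -2  0  0]
  T: [-3 -3 -1  0 -2 -3 -2 -2]
  [M]: (2)·1+(-1)·1+(2)·0+(-2)·0+(-1)·1+(-2)·1+(1)·1 = -1
  [L]: (2)·0+(-1)·2+(2)·0+(-2)·1+(-1)·2+(-2)·0+(1)·2 = -4
  [I]: (2)·0+(-1)·0+(2)·0+(-2)·0+(-1)·-2+(-2)·0+(1)·0 = 2
  [T]: (2)·-3+(-1)·-3+(2)·-1+(-2)·0+(-1)·-3+(-2)·-2+(1)·-2 = 0
⇒ M^-1 L^-4 I^2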